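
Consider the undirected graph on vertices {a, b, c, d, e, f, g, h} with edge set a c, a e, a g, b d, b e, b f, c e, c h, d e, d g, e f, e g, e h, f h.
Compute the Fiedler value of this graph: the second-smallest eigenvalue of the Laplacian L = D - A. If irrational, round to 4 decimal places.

1.7530

Reading degrees in the order [a, b, c, d, e, f, g, h] gives [3, 3, 3, 3, 7, 3, 3, 3]; set D = diag(3, 3, 3, 3, 7, 3, 3, 3) and form L = D - A. The sorted Laplacian eigenvalues are [0, 1.7530, 1.7530, 3.4450, 3.4450, 4.8019, 4.8019, 8]; the algebraic connectivity is the second entry, 1.7530. By the matrix-tree theorem the graph has (1/8) * product of the nonzero eigenvalues = 841 spanning trees. There is one zero in the spectrum, matching the 1 component.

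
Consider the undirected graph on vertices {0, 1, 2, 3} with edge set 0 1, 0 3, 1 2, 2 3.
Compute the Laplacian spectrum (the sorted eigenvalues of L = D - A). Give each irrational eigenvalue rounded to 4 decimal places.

[0, 2, 2, 4]

With the vertex order [0, 1, 2, 3], the degrees are [2, 2, 2, 2], giving D = diag(2, 2, 2, 2) and L = D - A. The multiplicity of 0 as a Laplacian eigenvalue equals the number of connected components. The single zero eigenvalue shows the graph is connected. The largest eigenvalue, 4, is at most the vertex count 4.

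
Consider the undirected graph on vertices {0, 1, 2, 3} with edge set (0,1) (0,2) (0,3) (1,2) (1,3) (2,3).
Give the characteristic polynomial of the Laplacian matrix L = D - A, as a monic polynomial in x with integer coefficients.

x^4 - 12x^3 + 48x^2 - 64x

With the vertex order [0, 1, 2, 3], the degrees are [3, 3, 3, 3], giving D = diag(3, 3, 3, 3) and L = D - A. The eigenvalues of L are [0, 4, 4, 4]; the characteristic polynomial is the product of (x - lambda_i), which multiplies out to x^4 - 12x^3 + 48x^2 - 64x. Since p(0) = det(-L) = 0, x divides p(x).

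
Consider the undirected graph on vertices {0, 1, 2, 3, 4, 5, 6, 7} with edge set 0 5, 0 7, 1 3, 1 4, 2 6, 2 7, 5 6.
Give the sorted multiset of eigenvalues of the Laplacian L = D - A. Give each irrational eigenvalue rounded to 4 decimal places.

With the vertex order [0, 1, 2, 3, 4, 5, 6, 7], the degrees are [2, 2, 2, 1, 1, 2, 2, 2], giving D = diag(2, 2, 2, 1, 1, 2, 2, 2) and L = D - A. Since every row of L sums to 0, the all-ones vector is in the kernel and 0 is an eigenvalue. The 2 zero eigenvalues correspond to the 2 connected components.

[0, 0, 1, 1.3820, 1.3820, 3, 3.6180, 3.6180]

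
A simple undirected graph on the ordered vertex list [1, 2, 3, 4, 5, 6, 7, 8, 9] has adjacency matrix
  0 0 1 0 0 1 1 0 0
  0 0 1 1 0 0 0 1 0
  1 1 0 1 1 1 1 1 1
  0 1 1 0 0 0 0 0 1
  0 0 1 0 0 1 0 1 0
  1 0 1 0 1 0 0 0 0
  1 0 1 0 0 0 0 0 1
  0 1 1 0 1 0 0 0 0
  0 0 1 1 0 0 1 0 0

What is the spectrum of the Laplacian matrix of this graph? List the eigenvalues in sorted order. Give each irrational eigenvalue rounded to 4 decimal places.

With the vertex order [1, 2, 3, 4, 5, 6, 7, 8, 9], the degrees are [3, 3, 8, 3, 3, 3, 3, 3, 3], giving D = diag(3, 3, 8, 3, 3, 3, 3, 3, 3) and L = D - A. Diagonalising L (or applying a numerical eigensolver to the 9x9 matrix) gives the spectrum above. The single zero eigenvalue shows the graph is connected. By the matrix-tree theorem the graph has (1/9) * product of the nonzero eigenvalues = 2205 spanning trees.

[0, 1.5858, 1.5858, 3, 3, 4.4142, 4.4142, 5, 9]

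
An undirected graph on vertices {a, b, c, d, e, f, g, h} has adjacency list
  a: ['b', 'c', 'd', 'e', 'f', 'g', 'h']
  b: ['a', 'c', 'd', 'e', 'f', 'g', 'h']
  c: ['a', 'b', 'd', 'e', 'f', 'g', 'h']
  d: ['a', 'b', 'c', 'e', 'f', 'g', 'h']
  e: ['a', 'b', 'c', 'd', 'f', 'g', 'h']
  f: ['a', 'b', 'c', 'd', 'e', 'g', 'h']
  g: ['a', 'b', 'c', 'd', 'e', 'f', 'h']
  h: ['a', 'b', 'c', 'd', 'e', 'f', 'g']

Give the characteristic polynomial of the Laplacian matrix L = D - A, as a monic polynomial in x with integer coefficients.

x^8 - 56x^7 + 1344x^6 - 17920x^5 + 143360x^4 - 688128x^3 + 1835008x^2 - 2097152x

Reading degrees in the order [a, b, c, d, e, f, g, h] gives [7, 7, 7, 7, 7, 7, 7, 7]; set D = diag(7, 7, 7, 7, 7, 7, 7, 7) and form L = D - A. L has integer entries, so p(x) = det(xI - L) has integer coefficients. Expanding the determinant yields x^8 - 56x^7 + 1344x^6 - 17920x^5 + 143360x^4 - 688128x^3 + 1835008x^2 - 2097152x. The constant term is 0 because L is singular (the all-ones vector lies in its kernel). The largest eigenvalue, 8, is at most the vertex count 8.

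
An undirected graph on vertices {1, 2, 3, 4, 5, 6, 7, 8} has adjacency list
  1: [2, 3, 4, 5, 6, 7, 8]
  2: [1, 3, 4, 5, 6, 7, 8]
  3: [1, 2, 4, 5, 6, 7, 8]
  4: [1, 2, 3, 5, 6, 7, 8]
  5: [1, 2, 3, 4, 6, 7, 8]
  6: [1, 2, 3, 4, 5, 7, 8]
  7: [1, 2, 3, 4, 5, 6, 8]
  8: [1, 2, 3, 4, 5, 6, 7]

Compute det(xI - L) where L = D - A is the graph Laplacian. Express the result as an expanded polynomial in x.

x^8 - 56x^7 + 1344x^6 - 17920x^5 + 143360x^4 - 688128x^3 + 1835008x^2 - 2097152x

Reading degrees in the order [1, 2, 3, 4, 5, 6, 7, 8] gives [7, 7, 7, 7, 7, 7, 7, 7]; set D = diag(7, 7, 7, 7, 7, 7, 7, 7) and form L = D - A. The eigenvalues of L are [0, 8, 8, 8, 8, 8, 8, 8]; the characteristic polynomial is the product of (x - lambda_i), which multiplies out to x^8 - 56x^7 + 1344x^6 - 17920x^5 + 143360x^4 - 688128x^3 + 1835008x^2 - 2097152x. The coefficient of x^7 equals -trace(L) = -56, matching the sum of degrees.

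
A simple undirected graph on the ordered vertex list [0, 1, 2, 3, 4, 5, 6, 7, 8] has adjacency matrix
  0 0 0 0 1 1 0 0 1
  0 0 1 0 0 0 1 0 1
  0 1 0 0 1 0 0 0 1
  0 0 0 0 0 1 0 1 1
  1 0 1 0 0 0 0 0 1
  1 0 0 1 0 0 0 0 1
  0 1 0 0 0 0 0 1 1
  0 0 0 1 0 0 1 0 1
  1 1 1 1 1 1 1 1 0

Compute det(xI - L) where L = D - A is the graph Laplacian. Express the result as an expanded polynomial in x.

x^9 - 32x^8 + 428x^7 - 3136x^6 + 13786x^5 - 37232x^4 + 60276x^3 - 53424x^2 + 19845x

Each diagonal entry of L is the vertex degree and each off-diagonal entry is -1 where an edge is present, 0 otherwise; in the order [0, 1, 2, 3, 4, 5, 6, 7, 8] the diagonal is [3, 3, 3, 3, 3, 3, 3, 3, 8]. Computing det(xI - L) by cofactor expansion (or equivalently via sum-over-permutations) gives x^9 - 32x^8 + 428x^7 - 3136x^6 + 13786x^5 - 37232x^4 + 60276x^3 - 53424x^2 + 19845x. The constant term is 0 because L is singular (the all-ones vector lies in its kernel). By the matrix-tree theorem the graph has (1/9) * product of the nonzero eigenvalues = 2205 spanning trees.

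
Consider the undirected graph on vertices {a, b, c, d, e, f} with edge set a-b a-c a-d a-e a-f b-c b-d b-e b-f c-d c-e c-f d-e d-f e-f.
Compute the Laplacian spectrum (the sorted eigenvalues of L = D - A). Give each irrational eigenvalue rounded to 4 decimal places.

Reading degrees in the order [a, b, c, d, e, f] gives [5, 5, 5, 5, 5, 5]; set D = diag(5, 5, 5, 5, 5, 5) and form L = D - A. Since every row of L sums to 0, the all-ones vector is in the kernel and 0 is an eigenvalue. The single zero eigenvalue shows the graph is connected. There is one zero in the spectrum, matching the 1 component. The eigenvalues sum to 30, which equals trace(L) = 2|E|.

[0, 6, 6, 6, 6, 6]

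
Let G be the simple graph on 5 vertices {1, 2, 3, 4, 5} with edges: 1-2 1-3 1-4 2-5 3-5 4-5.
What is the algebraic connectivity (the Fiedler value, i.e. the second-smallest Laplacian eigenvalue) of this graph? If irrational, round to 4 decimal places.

2

Each diagonal entry of L is the vertex degree and each off-diagonal entry is -1 where an edge is present, 0 otherwise; in the order [1, 2, 3, 4, 5] the diagonal is [3, 2, 2, 2, 3]. Computing the eigenvalues of L and sorting gives [0, 2, 2, 3, 5]. The Fiedler value lambda_2 = 2 is strictly positive, so the graph is connected.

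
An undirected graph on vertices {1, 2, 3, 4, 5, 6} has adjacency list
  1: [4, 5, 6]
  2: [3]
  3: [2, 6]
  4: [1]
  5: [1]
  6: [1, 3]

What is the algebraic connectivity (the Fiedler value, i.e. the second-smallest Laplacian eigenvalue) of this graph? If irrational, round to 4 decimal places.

With the vertex order [1, 2, 3, 4, 5, 6], the degrees are [3, 1, 2, 1, 1, 2], giving D = diag(3, 1, 2, 1, 1, 2) and L = D - A. The sorted Laplacian eigenvalues are [0, 0.3249, 1, 1.4608, 3, 4.2143]; the algebraic connectivity is the second entry, 0.3249.

0.3249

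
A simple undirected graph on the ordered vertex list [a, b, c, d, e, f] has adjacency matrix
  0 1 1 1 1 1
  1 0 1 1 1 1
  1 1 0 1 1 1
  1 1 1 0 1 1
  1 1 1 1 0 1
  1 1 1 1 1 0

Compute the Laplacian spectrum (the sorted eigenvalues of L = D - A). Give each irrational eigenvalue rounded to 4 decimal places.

Each diagonal entry of L is the vertex degree and each off-diagonal entry is -1 where an edge is present, 0 otherwise; in the order [a, b, c, d, e, f] the diagonal is [5, 5, 5, 5, 5, 5]. Since every row of L sums to 0, the all-ones vector is in the kernel and 0 is an eigenvalue. The eigenvalues sum to 30, which equals trace(L) = 2|E|. There is one zero in the spectrum, matching the 1 component.

[0, 6, 6, 6, 6, 6]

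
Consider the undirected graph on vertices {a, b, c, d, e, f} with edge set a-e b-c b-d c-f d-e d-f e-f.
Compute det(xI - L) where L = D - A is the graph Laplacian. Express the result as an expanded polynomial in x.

x^6 - 14x^5 + 73x^4 - 174x^3 + 185x^2 - 66x

Each diagonal entry of L is the vertex degree and each off-diagonal entry is -1 where an edge is present, 0 otherwise; in the order [a, b, c, d, e, f] the diagonal is [1, 2, 2, 3, 3, 3]. L has integer entries, so p(x) = det(xI - L) has integer coefficients. Expanding the determinant yields x^6 - 14x^5 + 73x^4 - 174x^3 + 185x^2 - 66x. The coefficient of x^5 equals -trace(L) = -14, matching the sum of degrees. By the matrix-tree theorem the graph has (1/6) * product of the nonzero eigenvalues = 11 spanning trees. The largest eigenvalue, 4.6180, is at most the vertex count 6.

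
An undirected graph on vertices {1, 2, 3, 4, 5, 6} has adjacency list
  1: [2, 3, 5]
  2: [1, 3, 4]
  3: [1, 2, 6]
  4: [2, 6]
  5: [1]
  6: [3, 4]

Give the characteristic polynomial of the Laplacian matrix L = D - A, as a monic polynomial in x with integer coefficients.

x^6 - 14x^5 + 73x^4 - 174x^3 + 185x^2 - 66x

Each diagonal entry of L is the vertex degree and each off-diagonal entry is -1 where an edge is present, 0 otherwise; in the order [1, 2, 3, 4, 5, 6] the diagonal is [3, 3, 3, 2, 1, 2]. L has integer entries, so p(x) = det(xI - L) has integer coefficients. Expanding the determinant yields x^6 - 14x^5 + 73x^4 - 174x^3 + 185x^2 - 66x. The coefficient of x^5 equals -trace(L) = -14, matching the sum of degrees. The eigenvalues sum to 14, which equals trace(L) = 2|E|. The largest eigenvalue, 4.6180, is at most the vertex count 6.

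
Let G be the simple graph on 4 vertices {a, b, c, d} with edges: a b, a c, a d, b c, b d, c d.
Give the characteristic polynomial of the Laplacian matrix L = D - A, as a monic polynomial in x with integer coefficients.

x^4 - 12x^3 + 48x^2 - 64x

With the vertex order [a, b, c, d], the degrees are [3, 3, 3, 3], giving D = diag(3, 3, 3, 3) and L = D - A. L has integer entries, so p(x) = det(xI - L) has integer coefficients. Expanding the determinant yields x^4 - 12x^3 + 48x^2 - 64x. The constant term is 0 because L is singular (the all-ones vector lies in its kernel). The eigenvalues sum to 12, which equals trace(L) = 2|E|. By the matrix-tree theorem the graph has (1/4) * product of the nonzero eigenvalues = 16 spanning trees.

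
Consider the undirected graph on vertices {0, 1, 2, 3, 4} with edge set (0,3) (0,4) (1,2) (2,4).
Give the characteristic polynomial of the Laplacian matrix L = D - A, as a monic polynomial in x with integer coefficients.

x^5 - 8x^4 + 21x^3 - 20x^2 + 5x

With the vertex order [0, 1, 2, 3, 4], the degrees are [2, 1, 2, 1, 2], giving D = diag(2, 1, 2, 1, 2) and L = D - A. Computing det(xI - L) by cofactor expansion (or equivalently via sum-over-permutations) gives x^5 - 8x^4 + 21x^3 - 20x^2 + 5x. Since p(0) = det(-L) = 0, x divides p(x). There is one zero in the spectrum, matching the 1 component. The eigenvalues sum to 8, which equals trace(L) = 2|E|.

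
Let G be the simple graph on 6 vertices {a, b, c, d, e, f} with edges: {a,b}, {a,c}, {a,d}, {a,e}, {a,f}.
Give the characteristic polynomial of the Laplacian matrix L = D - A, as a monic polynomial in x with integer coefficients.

Each diagonal entry of L is the vertex degree and each off-diagonal entry is -1 where an edge is present, 0 otherwise; in the order [a, b, c, d, e, f] the diagonal is [5, 1, 1, 1, 1, 1]. Computing det(xI - L) by cofactor expansion (or equivalently via sum-over-permutations) gives x^6 - 10x^5 + 30x^4 - 40x^3 + 25x^2 - 6x. Since p(0) = det(-L) = 0, x divides p(x). The eigenvalues sum to 10, which equals trace(L) = 2|E|.

x^6 - 10x^5 + 30x^4 - 40x^3 + 25x^2 - 6x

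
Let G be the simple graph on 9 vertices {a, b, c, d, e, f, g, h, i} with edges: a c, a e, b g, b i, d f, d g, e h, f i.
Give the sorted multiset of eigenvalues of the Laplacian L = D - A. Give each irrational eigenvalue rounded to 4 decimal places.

Each diagonal entry of L is the vertex degree and each off-diagonal entry is -1 where an edge is present, 0 otherwise; in the order [a, b, c, d, e, f, g, h, i] the diagonal is [2, 2, 1, 2, 2, 2, 2, 1, 2]. L is symmetric positive semidefinite, so every eigenvalue is real and nonnegative. The 2 zero eigenvalues correspond to the 2 connected components.

[0, 0, 0.5858, 1.3820, 1.3820, 2, 3.4142, 3.6180, 3.6180]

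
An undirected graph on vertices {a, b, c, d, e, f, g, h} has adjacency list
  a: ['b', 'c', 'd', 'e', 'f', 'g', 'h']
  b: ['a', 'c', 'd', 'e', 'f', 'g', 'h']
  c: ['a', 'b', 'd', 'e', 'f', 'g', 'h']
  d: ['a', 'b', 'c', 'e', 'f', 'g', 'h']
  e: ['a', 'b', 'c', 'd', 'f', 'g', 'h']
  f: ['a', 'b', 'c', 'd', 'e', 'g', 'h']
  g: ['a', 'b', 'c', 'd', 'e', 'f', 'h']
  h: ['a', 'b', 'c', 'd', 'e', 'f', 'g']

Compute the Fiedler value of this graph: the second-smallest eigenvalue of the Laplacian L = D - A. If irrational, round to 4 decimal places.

With the vertex order [a, b, c, d, e, f, g, h], the degrees are [7, 7, 7, 7, 7, 7, 7, 7], giving D = diag(7, 7, 7, 7, 7, 7, 7, 7) and L = D - A. Computing the eigenvalues of L and sorting gives [0, 8, 8, 8, 8, 8, 8, 8]. The Fiedler value lambda_2 = 8 is strictly positive, so the graph is connected. The largest eigenvalue, 8, is at most the vertex count 8.

8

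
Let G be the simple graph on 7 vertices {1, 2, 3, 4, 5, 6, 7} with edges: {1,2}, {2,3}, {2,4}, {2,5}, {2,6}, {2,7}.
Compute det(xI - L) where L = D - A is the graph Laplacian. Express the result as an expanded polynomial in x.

x^7 - 12x^6 + 45x^5 - 80x^4 + 75x^3 - 36x^2 + 7x

With the vertex order [1, 2, 3, 4, 5, 6, 7], the degrees are [1, 6, 1, 1, 1, 1, 1], giving D = diag(1, 6, 1, 1, 1, 1, 1) and L = D - A. Computing det(xI - L) by cofactor expansion (or equivalently via sum-over-permutations) gives x^7 - 12x^6 + 45x^5 - 80x^4 + 75x^3 - 36x^2 + 7x. The constant term is 0 because L is singular (the all-ones vector lies in its kernel). The eigenvalues sum to 12, which equals trace(L) = 2|E|.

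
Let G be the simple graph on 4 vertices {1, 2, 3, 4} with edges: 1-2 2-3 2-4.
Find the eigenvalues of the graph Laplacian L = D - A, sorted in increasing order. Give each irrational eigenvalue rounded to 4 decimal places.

With the vertex order [1, 2, 3, 4], the degrees are [1, 3, 1, 1], giving D = diag(1, 3, 1, 1) and L = D - A. The multiplicity of 0 as a Laplacian eigenvalue equals the number of connected components. The largest eigenvalue, 4, is at most the vertex count 4. The eigenvalues sum to 6, which equals trace(L) = 2|E|.

[0, 1, 1, 4]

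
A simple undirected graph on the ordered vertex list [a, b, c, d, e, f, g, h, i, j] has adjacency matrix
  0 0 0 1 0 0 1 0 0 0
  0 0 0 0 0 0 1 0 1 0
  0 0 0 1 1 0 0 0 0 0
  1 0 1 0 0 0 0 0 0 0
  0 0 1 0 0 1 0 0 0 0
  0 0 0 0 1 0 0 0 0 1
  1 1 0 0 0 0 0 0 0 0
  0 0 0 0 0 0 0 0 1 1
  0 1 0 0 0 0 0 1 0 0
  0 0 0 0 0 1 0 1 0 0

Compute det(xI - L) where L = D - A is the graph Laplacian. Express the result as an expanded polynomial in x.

x^10 - 20x^9 + 170x^8 - 800x^7 + 2275x^6 - 4004x^5 + 4290x^4 - 2640x^3 + 825x^2 - 100x

With the vertex order [a, b, c, d, e, f, g, h, i, j], the degrees are [2, 2, 2, 2, 2, 2, 2, 2, 2, 2], giving D = diag(2, 2, 2, 2, 2, 2, 2, 2, 2, 2) and L = D - A. Computing det(xI - L) by cofactor expansion (or equivalently via sum-over-permutations) gives x^10 - 20x^9 + 170x^8 - 800x^7 + 2275x^6 - 4004x^5 + 4290x^4 - 2640x^3 + 825x^2 - 100x. Since p(0) = det(-L) = 0, x divides p(x). There is one zero in the spectrum, matching the 1 component.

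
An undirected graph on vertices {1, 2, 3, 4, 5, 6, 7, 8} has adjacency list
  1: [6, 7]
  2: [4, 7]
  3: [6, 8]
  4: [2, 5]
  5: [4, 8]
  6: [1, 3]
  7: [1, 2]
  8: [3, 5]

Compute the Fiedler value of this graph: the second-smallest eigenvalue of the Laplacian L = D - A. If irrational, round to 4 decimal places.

0.5858

With the vertex order [1, 2, 3, 4, 5, 6, 7, 8], the degrees are [2, 2, 2, 2, 2, 2, 2, 2], giving D = diag(2, 2, 2, 2, 2, 2, 2, 2) and L = D - A. The sorted Laplacian eigenvalues are [0, 0.5858, 0.5858, 2, 2, 3.4142, 3.4142, 4]; the algebraic connectivity is the second entry, 0.5858. There is one zero in the spectrum, matching the 1 component.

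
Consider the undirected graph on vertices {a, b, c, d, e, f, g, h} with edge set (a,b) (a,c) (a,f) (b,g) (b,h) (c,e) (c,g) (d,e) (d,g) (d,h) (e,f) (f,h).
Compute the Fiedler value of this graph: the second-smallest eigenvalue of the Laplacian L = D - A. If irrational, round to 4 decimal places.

Each diagonal entry of L is the vertex degree and each off-diagonal entry is -1 where an edge is present, 0 otherwise; in the order [a, b, c, d, e, f, g, h] the diagonal is [3, 3, 3, 3, 3, 3, 3, 3]. The sorted Laplacian eigenvalues are [0, 2, 2, 2, 4, 4, 4, 6]; the algebraic connectivity is the second entry, 2.

2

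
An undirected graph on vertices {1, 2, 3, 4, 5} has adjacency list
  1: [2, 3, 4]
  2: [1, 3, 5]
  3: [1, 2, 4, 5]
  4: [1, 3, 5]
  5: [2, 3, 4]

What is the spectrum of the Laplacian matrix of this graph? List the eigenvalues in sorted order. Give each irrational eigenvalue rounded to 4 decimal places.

Reading degrees in the order [1, 2, 3, 4, 5] gives [3, 3, 4, 3, 3]; set D = diag(3, 3, 4, 3, 3) and form L = D - A. Diagonalising L (or applying a numerical eigensolver to the 5x5 matrix) gives the spectrum above. The single zero eigenvalue shows the graph is connected. The eigenvalues sum to 16, which equals trace(L) = 2|E|. There is one zero in the spectrum, matching the 1 component.

[0, 3, 3, 5, 5]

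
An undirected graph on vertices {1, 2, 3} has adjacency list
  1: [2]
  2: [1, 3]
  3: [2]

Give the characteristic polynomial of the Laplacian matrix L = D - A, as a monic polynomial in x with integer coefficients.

x^3 - 4x^2 + 3x

Each diagonal entry of L is the vertex degree and each off-diagonal entry is -1 where an edge is present, 0 otherwise; in the order [1, 2, 3] the diagonal is [1, 2, 1]. Computing det(xI - L) by cofactor expansion (or equivalently via sum-over-permutations) gives x^3 - 4x^2 + 3x. The constant term is 0 because L is singular (the all-ones vector lies in its kernel).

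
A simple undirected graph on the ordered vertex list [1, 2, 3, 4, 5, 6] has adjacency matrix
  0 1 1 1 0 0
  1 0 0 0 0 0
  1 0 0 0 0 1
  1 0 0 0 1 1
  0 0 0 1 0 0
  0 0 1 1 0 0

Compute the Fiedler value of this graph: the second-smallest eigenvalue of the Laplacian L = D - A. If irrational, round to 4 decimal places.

Each diagonal entry of L is the vertex degree and each off-diagonal entry is -1 where an edge is present, 0 otherwise; in the order [1, 2, 3, 4, 5, 6] the diagonal is [3, 1, 2, 3, 1, 2]. The sorted Laplacian eigenvalues are [0, 0.6571, 1, 2.5293, 3, 4.8136]; the algebraic connectivity is the second entry, 0.6571. By the matrix-tree theorem the graph has (1/6) * product of the nonzero eigenvalues = 4 spanning trees.

0.6571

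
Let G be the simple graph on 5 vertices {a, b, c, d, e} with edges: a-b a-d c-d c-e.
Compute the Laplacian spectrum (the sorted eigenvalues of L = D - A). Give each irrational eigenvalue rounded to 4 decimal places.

[0, 0.3820, 1.3820, 2.6180, 3.6180]

Each diagonal entry of L is the vertex degree and each off-diagonal entry is -1 where an edge is present, 0 otherwise; in the order [a, b, c, d, e] the diagonal is [2, 1, 2, 2, 1]. Since every row of L sums to 0, the all-ones vector is in the kernel and 0 is an eigenvalue. By the matrix-tree theorem the graph has (1/5) * product of the nonzero eigenvalues = 1 spanning tree.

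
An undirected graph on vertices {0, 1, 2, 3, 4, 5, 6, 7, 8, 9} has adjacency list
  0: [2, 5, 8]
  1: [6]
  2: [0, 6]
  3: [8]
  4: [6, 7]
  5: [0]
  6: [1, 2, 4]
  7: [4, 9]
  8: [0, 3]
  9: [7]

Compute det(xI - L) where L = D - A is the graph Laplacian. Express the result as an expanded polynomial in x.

x^10 - 18x^9 + 134x^8 - 536x^7 + 1254x^6 - 1752x^5 + 1432x^4 - 642x^3 + 138x^2 - 10x

Reading degrees in the order [0, 1, 2, 3, 4, 5, 6, 7, 8, 9] gives [3, 1, 2, 1, 2, 1, 3, 2, 2, 1]; set D = diag(3, 1, 2, 1, 2, 1, 3, 2, 2, 1) and form L = D - A. Computing det(xI - L) by cofactor expansion (or equivalently via sum-over-permutations) gives x^10 - 18x^9 + 134x^8 - 536x^7 + 1254x^6 - 1752x^5 + 1432x^4 - 642x^3 + 138x^2 - 10x. Since p(0) = det(-L) = 0, x divides p(x). The eigenvalues sum to 18, which equals trace(L) = 2|E|.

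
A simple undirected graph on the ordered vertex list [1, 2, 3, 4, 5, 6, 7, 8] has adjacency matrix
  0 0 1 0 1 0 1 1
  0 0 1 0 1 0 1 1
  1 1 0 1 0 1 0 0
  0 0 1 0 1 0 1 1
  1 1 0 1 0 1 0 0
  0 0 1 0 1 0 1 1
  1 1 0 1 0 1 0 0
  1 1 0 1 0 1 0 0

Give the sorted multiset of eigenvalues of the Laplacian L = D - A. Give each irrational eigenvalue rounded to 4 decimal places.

[0, 4, 4, 4, 4, 4, 4, 8]

With the vertex order [1, 2, 3, 4, 5, 6, 7, 8], the degrees are [4, 4, 4, 4, 4, 4, 4, 4], giving D = diag(4, 4, 4, 4, 4, 4, 4, 4) and L = D - A. Diagonalising L (or applying a numerical eigensolver to the 8x8 matrix) gives the spectrum above.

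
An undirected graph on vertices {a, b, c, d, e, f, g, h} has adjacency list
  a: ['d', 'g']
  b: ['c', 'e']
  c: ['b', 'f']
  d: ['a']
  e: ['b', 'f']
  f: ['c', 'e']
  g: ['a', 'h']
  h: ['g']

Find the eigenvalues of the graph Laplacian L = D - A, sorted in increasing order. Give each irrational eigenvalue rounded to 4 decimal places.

With the vertex order [a, b, c, d, e, f, g, h], the degrees are [2, 2, 2, 1, 2, 2, 2, 1], giving D = diag(2, 2, 2, 1, 2, 2, 2, 1) and L = D - A. Since every row of L sums to 0, the all-ones vector is in the kernel and 0 is an eigenvalue. The 2 zero eigenvalues correspond to the 2 connected components. There are 2 zeros in the spectrum, matching the 2 components.

[0, 0, 0.5858, 2, 2, 2, 3.4142, 4]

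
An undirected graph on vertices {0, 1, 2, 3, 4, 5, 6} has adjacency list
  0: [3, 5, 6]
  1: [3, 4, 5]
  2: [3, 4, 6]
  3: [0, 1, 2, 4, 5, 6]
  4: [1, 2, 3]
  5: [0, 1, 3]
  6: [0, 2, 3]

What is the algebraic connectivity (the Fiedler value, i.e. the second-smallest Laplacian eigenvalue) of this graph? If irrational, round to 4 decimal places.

2

With the vertex order [0, 1, 2, 3, 4, 5, 6], the degrees are [3, 3, 3, 6, 3, 3, 3], giving D = diag(3, 3, 3, 6, 3, 3, 3) and L = D - A. Computing the eigenvalues of L and sorting gives [0, 2, 2, 4, 4, 5, 7]. The Fiedler value lambda_2 = 2 is strictly positive, so the graph is connected. There is one zero in the spectrum, matching the 1 component. By the matrix-tree theorem the graph has (1/7) * product of the nonzero eigenvalues = 320 spanning trees.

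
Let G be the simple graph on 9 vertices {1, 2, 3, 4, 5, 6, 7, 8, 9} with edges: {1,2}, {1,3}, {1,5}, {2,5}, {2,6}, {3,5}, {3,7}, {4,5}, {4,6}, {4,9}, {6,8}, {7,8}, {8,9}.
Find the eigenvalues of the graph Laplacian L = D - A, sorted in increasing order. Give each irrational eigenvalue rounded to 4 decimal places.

With the vertex order [1, 2, 3, 4, 5, 6, 7, 8, 9], the degrees are [3, 3, 3, 3, 4, 3, 2, 3, 2], giving D = diag(3, 3, 3, 3, 4, 3, 2, 3, 2) and L = D - A. L is symmetric positive semidefinite, so every eigenvalue is real and nonnegative. The single zero eigenvalue shows the graph is connected. By the matrix-tree theorem the graph has (1/9) * product of the nonzero eigenvalues = 415 spanning trees. The largest eigenvalue, 5.7441, is at most the vertex count 9.

[0, 0.9683, 1.3192, 2.2447, 3, 3.7980, 4.3397, 4.5859, 5.7441]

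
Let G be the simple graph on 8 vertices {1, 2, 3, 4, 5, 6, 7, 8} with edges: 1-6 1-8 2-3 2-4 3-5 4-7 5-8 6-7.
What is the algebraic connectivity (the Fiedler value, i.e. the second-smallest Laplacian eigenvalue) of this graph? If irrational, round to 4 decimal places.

0.5858

With the vertex order [1, 2, 3, 4, 5, 6, 7, 8], the degrees are [2, 2, 2, 2, 2, 2, 2, 2], giving D = diag(2, 2, 2, 2, 2, 2, 2, 2) and L = D - A. The smallest Laplacian eigenvalue is always 0. The next one, lambda_2 = 0.5858, measures how hard the graph is to disconnect: larger values mean better connectivity. The eigenvalues sum to 16, which equals trace(L) = 2|E|. By the matrix-tree theorem the graph has (1/8) * product of the nonzero eigenvalues = 8 spanning trees.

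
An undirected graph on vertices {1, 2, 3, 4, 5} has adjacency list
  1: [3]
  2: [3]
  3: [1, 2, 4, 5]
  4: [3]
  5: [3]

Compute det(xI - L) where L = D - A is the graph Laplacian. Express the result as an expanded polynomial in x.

With the vertex order [1, 2, 3, 4, 5], the degrees are [1, 1, 4, 1, 1], giving D = diag(1, 1, 4, 1, 1) and L = D - A. Computing det(xI - L) by cofactor expansion (or equivalently via sum-over-permutations) gives x^5 - 8x^4 + 18x^3 - 16x^2 + 5x. The coefficient of x^4 equals -trace(L) = -8, matching the sum of degrees.

x^5 - 8x^4 + 18x^3 - 16x^2 + 5x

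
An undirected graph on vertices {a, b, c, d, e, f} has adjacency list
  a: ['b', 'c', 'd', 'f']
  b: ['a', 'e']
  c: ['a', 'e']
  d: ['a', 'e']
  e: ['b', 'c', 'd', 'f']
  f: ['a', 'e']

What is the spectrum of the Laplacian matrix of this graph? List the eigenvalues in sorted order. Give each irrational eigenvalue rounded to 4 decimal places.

[0, 2, 2, 2, 4, 6]

Reading degrees in the order [a, b, c, d, e, f] gives [4, 2, 2, 2, 4, 2]; set D = diag(4, 2, 2, 2, 4, 2) and form L = D - A. Since every row of L sums to 0, the all-ones vector is in the kernel and 0 is an eigenvalue. There is one zero in the spectrum, matching the 1 component.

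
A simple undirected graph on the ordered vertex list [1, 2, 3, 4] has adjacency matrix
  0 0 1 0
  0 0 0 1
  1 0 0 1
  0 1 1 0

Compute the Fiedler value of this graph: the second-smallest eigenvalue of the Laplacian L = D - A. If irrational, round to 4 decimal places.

0.5858

Each diagonal entry of L is the vertex degree and each off-diagonal entry is -1 where an edge is present, 0 otherwise; in the order [1, 2, 3, 4] the diagonal is [1, 1, 2, 2]. Computing the eigenvalues of L and sorting gives [0, 0.5858, 2, 3.4142]. The Fiedler value lambda_2 = 0.5858 is strictly positive, so the graph is connected.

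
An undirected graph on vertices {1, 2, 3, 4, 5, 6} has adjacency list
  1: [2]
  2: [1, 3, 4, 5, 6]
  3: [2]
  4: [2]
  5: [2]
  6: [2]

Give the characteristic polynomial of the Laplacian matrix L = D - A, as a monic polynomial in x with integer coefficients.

With the vertex order [1, 2, 3, 4, 5, 6], the degrees are [1, 5, 1, 1, 1, 1], giving D = diag(1, 5, 1, 1, 1, 1) and L = D - A. The eigenvalues of L are [0, 1, 1, 1, 1, 6]; the characteristic polynomial is the product of (x - lambda_i), which multiplies out to x^6 - 10x^5 + 30x^4 - 40x^3 + 25x^2 - 6x. The coefficient of x^5 equals -trace(L) = -10, matching the sum of degrees. The largest eigenvalue, 6, is at most the vertex count 6. By the matrix-tree theorem the graph has (1/6) * product of the nonzero eigenvalues = 1 spanning tree.

x^6 - 10x^5 + 30x^4 - 40x^3 + 25x^2 - 6x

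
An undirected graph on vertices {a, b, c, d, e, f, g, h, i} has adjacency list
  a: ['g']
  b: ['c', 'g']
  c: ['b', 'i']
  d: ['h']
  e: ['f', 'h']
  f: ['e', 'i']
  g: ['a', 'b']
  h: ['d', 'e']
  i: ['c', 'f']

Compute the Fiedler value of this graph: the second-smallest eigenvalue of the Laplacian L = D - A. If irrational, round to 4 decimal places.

0.1206

Reading degrees in the order [a, b, c, d, e, f, g, h, i] gives [1, 2, 2, 1, 2, 2, 2, 2, 2]; set D = diag(1, 2, 2, 1, 2, 2, 2, 2, 2) and form L = D - A. The smallest Laplacian eigenvalue is always 0. The next one, lambda_2 = 0.1206, measures how hard the graph is to disconnect: larger values mean better connectivity. By the matrix-tree theorem the graph has (1/9) * product of the nonzero eigenvalues = 1 spanning tree. The largest eigenvalue, 3.8794, is at most the vertex count 9.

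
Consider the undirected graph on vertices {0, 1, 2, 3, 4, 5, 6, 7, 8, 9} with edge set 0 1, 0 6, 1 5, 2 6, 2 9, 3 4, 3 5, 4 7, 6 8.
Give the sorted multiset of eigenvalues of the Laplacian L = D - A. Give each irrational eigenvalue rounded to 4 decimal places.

Each diagonal entry of L is the vertex degree and each off-diagonal entry is -1 where an edge is present, 0 otherwise; in the order [0, 1, 2, 3, 4, 5, 6, 7, 8, 9] the diagonal is [2, 2, 2, 2, 2, 2, 3, 1, 1, 1]. Diagonalising L (or applying a numerical eigensolver to the 10x10 matrix) gives the spectrum above. The single zero eigenvalue shows the graph is connected. The eigenvalues sum to 18, which equals trace(L) = 2|E|.

[0, 0.1100, 0.4616, 0.6697, 1.2415, 2, 2.4010, 3.0579, 3.7120, 4.3463]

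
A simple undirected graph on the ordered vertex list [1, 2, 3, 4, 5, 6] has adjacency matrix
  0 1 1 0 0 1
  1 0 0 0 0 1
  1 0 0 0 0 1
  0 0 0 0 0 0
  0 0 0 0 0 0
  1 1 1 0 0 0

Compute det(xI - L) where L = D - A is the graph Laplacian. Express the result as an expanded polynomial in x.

Each diagonal entry of L is the vertex degree and each off-diagonal entry is -1 where an edge is present, 0 otherwise; in the order [1, 2, 3, 4, 5, 6] the diagonal is [3, 2, 2, 0, 0, 3]. L has integer entries, so p(x) = det(xI - L) has integer coefficients. Expanding the determinant yields x^6 - 10x^5 + 32x^4 - 32x^3. The constant term is 0 because L is singular (the all-ones vector lies in its kernel).

x^6 - 10x^5 + 32x^4 - 32x^3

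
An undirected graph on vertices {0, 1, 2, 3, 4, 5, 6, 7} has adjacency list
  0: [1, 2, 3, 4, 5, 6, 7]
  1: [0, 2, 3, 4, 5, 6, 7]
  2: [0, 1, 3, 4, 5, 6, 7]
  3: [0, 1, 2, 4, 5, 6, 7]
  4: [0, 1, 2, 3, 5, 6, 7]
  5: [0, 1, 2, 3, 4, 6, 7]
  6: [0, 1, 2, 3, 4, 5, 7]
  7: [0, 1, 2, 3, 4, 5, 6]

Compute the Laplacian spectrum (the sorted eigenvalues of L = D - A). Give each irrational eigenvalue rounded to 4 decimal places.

[0, 8, 8, 8, 8, 8, 8, 8]

Each diagonal entry of L is the vertex degree and each off-diagonal entry is -1 where an edge is present, 0 otherwise; in the order [0, 1, 2, 3, 4, 5, 6, 7] the diagonal is [7, 7, 7, 7, 7, 7, 7, 7]. Diagonalising L (or applying a numerical eigensolver to the 8x8 matrix) gives the spectrum above.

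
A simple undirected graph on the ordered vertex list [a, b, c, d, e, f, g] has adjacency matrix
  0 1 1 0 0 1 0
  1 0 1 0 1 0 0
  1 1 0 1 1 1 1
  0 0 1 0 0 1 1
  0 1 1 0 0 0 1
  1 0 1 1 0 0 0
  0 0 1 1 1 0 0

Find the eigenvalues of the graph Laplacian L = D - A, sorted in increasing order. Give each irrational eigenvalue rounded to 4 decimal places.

Each diagonal entry of L is the vertex degree and each off-diagonal entry is -1 where an edge is present, 0 otherwise; in the order [a, b, c, d, e, f, g] the diagonal is [3, 3, 6, 3, 3, 3, 3]. Diagonalising L (or applying a numerical eigensolver to the 7x7 matrix) gives the spectrum above. The single zero eigenvalue shows the graph is connected. By the matrix-tree theorem the graph has (1/7) * product of the nonzero eigenvalues = 320 spanning trees. There is one zero in the spectrum, matching the 1 component.

[0, 2, 2, 4, 4, 5, 7]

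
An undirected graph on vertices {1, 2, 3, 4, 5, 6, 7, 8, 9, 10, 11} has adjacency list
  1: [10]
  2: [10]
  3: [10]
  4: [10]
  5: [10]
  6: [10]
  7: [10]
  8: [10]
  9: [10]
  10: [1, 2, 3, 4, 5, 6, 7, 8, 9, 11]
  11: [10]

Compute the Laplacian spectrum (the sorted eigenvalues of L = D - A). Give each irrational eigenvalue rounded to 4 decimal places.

[0, 1, 1, 1, 1, 1, 1, 1, 1, 1, 11]

Reading degrees in the order [1, 2, 3, 4, 5, 6, 7, 8, 9, 10, 11] gives [1, 1, 1, 1, 1, 1, 1, 1, 1, 10, 1]; set D = diag(1, 1, 1, 1, 1, 1, 1, 1, 1, 10, 1) and form L = D - A. L is symmetric positive semidefinite, so every eigenvalue is real and nonnegative. The largest eigenvalue, 11, is at most the vertex count 11. By the matrix-tree theorem the graph has (1/11) * product of the nonzero eigenvalues = 1 spanning tree.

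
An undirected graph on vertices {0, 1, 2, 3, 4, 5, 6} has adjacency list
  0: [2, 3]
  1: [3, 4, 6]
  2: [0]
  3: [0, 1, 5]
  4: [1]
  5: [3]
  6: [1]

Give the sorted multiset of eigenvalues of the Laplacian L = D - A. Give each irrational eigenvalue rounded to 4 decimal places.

[0, 0.3217, 0.6802, 1, 2.1397, 3.2297, 4.6287]

With the vertex order [0, 1, 2, 3, 4, 5, 6], the degrees are [2, 3, 1, 3, 1, 1, 1], giving D = diag(2, 3, 1, 3, 1, 1, 1) and L = D - A. The multiplicity of 0 as a Laplacian eigenvalue equals the number of connected components. The single zero eigenvalue shows the graph is connected. By the matrix-tree theorem the graph has (1/7) * product of the nonzero eigenvalues = 1 spanning tree.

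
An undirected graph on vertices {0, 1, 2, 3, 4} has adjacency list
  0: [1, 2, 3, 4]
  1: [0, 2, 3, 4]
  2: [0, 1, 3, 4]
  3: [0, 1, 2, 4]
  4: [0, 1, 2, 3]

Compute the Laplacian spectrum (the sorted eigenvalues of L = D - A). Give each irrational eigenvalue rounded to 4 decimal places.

Reading degrees in the order [0, 1, 2, 3, 4] gives [4, 4, 4, 4, 4]; set D = diag(4, 4, 4, 4, 4) and form L = D - A. Diagonalising L (or applying a numerical eigensolver to the 5x5 matrix) gives the spectrum above.

[0, 5, 5, 5, 5]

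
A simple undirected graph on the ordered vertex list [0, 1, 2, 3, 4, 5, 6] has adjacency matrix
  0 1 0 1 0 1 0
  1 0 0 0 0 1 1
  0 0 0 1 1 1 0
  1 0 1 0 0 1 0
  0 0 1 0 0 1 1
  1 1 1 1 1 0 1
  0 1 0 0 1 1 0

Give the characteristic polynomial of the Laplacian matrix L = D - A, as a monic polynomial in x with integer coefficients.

x^7 - 24x^6 + 231x^5 - 1140x^4 + 3036x^3 - 4128x^2 + 2240x

Reading degrees in the order [0, 1, 2, 3, 4, 5, 6] gives [3, 3, 3, 3, 3, 6, 3]; set D = diag(3, 3, 3, 3, 3, 6, 3) and form L = D - A. Computing det(xI - L) by cofactor expansion (or equivalently via sum-over-permutations) gives x^7 - 24x^6 + 231x^5 - 1140x^4 + 3036x^3 - 4128x^2 + 2240x. The constant term is 0 because L is singular (the all-ones vector lies in its kernel). By the matrix-tree theorem the graph has (1/7) * product of the nonzero eigenvalues = 320 spanning trees. There is one zero in the spectrum, matching the 1 component.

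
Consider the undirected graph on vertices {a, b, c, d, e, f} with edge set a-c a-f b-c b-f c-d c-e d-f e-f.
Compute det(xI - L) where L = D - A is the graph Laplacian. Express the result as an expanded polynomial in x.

Each diagonal entry of L is the vertex degree and each off-diagonal entry is -1 where an edge is present, 0 otherwise; in the order [a, b, c, d, e, f] the diagonal is [2, 2, 4, 2, 2, 4]. The eigenvalues of L are [0, 2, 2, 2, 4, 6]; the characteristic polynomial is the product of (x - lambda_i), which multiplies out to x^6 - 16x^5 + 96x^4 - 272x^3 + 368x^2 - 192x. The coefficient of x^5 equals -trace(L) = -16, matching the sum of degrees. By the matrix-tree theorem the graph has (1/6) * product of the nonzero eigenvalues = 32 spanning trees.

x^6 - 16x^5 + 96x^4 - 272x^3 + 368x^2 - 192x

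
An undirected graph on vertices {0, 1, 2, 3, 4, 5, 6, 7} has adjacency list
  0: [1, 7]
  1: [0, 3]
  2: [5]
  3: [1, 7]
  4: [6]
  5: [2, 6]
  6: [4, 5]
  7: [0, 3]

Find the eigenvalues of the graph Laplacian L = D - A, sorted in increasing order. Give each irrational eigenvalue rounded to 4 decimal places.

With the vertex order [0, 1, 2, 3, 4, 5, 6, 7], the degrees are [2, 2, 1, 2, 1, 2, 2, 2], giving D = diag(2, 2, 1, 2, 1, 2, 2, 2) and L = D - A. L is symmetric positive semidefinite, so every eigenvalue is real and nonnegative. The 2 zero eigenvalues correspond to the 2 connected components.

[0, 0, 0.5858, 2, 2, 2, 3.4142, 4]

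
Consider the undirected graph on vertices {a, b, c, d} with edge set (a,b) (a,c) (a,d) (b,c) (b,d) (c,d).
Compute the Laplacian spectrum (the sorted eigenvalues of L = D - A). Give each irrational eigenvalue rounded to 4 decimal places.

[0, 4, 4, 4]

With the vertex order [a, b, c, d], the degrees are [3, 3, 3, 3], giving D = diag(3, 3, 3, 3) and L = D - A. The multiplicity of 0 as a Laplacian eigenvalue equals the number of connected components. There is one zero in the spectrum, matching the 1 component.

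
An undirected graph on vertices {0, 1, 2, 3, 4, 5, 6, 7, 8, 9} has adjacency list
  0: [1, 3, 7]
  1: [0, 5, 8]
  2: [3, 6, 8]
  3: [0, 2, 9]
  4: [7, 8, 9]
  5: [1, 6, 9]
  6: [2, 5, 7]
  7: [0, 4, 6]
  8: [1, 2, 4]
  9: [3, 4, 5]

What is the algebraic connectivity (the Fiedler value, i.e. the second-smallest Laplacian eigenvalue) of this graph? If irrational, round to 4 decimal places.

2

Reading degrees in the order [0, 1, 2, 3, 4, 5, 6, 7, 8, 9] gives [3, 3, 3, 3, 3, 3, 3, 3, 3, 3]; set D = diag(3, 3, 3, 3, 3, 3, 3, 3, 3, 3) and form L = D - A. Computing the eigenvalues of L and sorting gives [0, 2, 2, 2, 2, 2, 5, 5, 5, 5]. The Fiedler value lambda_2 = 2 is strictly positive, so the graph is connected. The largest eigenvalue, 5, is at most the vertex count 10.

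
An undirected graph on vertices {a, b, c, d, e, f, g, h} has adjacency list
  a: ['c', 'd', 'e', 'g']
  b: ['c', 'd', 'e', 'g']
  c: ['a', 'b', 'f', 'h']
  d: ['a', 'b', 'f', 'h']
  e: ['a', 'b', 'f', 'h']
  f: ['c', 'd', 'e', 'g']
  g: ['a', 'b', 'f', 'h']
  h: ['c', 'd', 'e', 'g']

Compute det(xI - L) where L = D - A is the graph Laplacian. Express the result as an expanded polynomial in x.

x^8 - 32x^7 + 432x^6 - 3200x^5 + 14080x^4 - 36864x^3 + 53248x^2 - 32768x

Each diagonal entry of L is the vertex degree and each off-diagonal entry is -1 where an edge is present, 0 otherwise; in the order [a, b, c, d, e, f, g, h] the diagonal is [4, 4, 4, 4, 4, 4, 4, 4]. L has integer entries, so p(x) = det(xI - L) has integer coefficients. Expanding the determinant yields x^8 - 32x^7 + 432x^6 - 3200x^5 + 14080x^4 - 36864x^3 + 53248x^2 - 32768x. Since p(0) = det(-L) = 0, x divides p(x). By the matrix-tree theorem the graph has (1/8) * product of the nonzero eigenvalues = 4096 spanning trees.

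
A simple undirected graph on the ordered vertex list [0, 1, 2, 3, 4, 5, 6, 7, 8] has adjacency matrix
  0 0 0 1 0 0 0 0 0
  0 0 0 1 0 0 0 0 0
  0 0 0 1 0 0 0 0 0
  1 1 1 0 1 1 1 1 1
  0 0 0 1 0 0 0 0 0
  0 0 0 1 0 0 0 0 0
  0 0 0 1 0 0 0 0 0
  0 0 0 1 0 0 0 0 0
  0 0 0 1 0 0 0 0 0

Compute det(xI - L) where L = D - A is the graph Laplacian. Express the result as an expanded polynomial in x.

Each diagonal entry of L is the vertex degree and each off-diagonal entry is -1 where an edge is present, 0 otherwise; in the order [0, 1, 2, 3, 4, 5, 6, 7, 8] the diagonal is [1, 1, 1, 8, 1, 1, 1, 1, 1]. Computing det(xI - L) by cofactor expansion (or equivalently via sum-over-permutations) gives x^9 - 16x^8 + 84x^7 - 224x^6 + 350x^5 - 336x^4 + 196x^3 - 64x^2 + 9x. The coefficient of x^8 equals -trace(L) = -16, matching the sum of degrees. The largest eigenvalue, 9, is at most the vertex count 9. There is one zero in the spectrum, matching the 1 component.

x^9 - 16x^8 + 84x^7 - 224x^6 + 350x^5 - 336x^4 + 196x^3 - 64x^2 + 9x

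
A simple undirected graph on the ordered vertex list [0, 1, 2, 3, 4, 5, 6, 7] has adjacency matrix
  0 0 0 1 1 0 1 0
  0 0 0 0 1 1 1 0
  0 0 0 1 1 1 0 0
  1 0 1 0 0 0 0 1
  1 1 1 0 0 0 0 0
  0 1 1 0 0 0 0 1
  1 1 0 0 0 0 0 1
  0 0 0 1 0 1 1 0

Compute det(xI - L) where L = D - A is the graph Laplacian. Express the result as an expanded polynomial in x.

Each diagonal entry of L is the vertex degree and each off-diagonal entry is -1 where an edge is present, 0 otherwise; in the order [0, 1, 2, 3, 4, 5, 6, 7] the diagonal is [3, 3, 3, 3, 3, 3, 3, 3]. Computing det(xI - L) by cofactor expansion (or equivalently via sum-over-permutations) gives x^8 - 24x^7 + 240x^6 - 1296x^5 + 4080x^4 - 7488x^3 + 7424x^2 - 3072x. The constant term is 0 because L is singular (the all-ones vector lies in its kernel).

x^8 - 24x^7 + 240x^6 - 1296x^5 + 4080x^4 - 7488x^3 + 7424x^2 - 3072x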